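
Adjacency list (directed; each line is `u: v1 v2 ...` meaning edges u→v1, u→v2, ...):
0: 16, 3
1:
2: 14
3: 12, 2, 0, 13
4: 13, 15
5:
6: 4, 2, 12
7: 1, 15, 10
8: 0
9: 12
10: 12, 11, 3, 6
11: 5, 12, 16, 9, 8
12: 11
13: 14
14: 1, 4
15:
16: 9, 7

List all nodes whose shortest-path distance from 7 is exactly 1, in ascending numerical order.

1, 10, 15

Level 0: 7
Level 1: 1, 10, 15
Level 2: 3, 6, 11, 12
Level 3: 0, 2, 4, 5, 8, 9, 13, 16
Level 4: 14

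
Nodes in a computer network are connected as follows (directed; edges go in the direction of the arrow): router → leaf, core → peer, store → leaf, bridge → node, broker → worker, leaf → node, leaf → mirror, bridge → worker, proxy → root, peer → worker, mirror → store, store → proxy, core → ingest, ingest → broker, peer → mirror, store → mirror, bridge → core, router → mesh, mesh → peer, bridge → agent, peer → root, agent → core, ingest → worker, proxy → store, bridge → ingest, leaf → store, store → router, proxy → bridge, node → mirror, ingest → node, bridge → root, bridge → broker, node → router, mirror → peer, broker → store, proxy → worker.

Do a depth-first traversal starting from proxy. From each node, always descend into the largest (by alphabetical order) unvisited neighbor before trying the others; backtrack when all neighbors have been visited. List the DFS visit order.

proxy, worker, store, router, mesh, peer, root, mirror, leaf, node, bridge, ingest, broker, core, agent

Visit proxy
proxy → worker
proxy → store
store → router
router → mesh
mesh → peer
peer → root
peer → mirror
router → leaf
leaf → node
proxy → bridge
bridge → ingest
ingest → broker
bridge → core
bridge → agent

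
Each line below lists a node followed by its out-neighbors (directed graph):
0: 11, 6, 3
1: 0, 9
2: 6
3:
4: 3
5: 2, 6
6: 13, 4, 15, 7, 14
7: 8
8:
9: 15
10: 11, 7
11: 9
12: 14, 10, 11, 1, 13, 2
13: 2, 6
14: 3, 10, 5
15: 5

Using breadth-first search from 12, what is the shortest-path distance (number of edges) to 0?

2

Level 0: 12
Level 1: 1, 2, 10, 11, 13, 14
Level 2: 0, 3, 5, 6, 7, 9
Level 3: 4, 8, 15
0 first appears at level 2.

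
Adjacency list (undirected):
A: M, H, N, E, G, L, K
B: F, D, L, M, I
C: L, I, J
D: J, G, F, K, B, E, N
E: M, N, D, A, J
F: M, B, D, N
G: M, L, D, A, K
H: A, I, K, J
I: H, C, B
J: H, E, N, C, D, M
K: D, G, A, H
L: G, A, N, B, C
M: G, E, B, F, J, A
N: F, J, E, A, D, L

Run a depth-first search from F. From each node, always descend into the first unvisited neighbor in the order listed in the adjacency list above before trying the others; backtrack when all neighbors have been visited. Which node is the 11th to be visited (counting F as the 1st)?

Visit F
F → M
M → G
G → L
L → A
A → H
H → I
I → C
C → J
J → E
E → N
N → D
D → K
D → B

Visit order: F, M, G, L, A, H, I, C, J, E, N, D, K, B

N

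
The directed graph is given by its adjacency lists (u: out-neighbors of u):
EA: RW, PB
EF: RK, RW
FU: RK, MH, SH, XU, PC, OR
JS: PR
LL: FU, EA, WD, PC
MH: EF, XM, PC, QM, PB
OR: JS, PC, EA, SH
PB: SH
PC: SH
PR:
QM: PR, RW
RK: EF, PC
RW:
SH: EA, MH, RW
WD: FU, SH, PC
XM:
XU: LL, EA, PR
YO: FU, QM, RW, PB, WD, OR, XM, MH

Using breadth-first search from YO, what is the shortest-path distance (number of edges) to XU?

2

Level 0: YO
Level 1: FU, MH, OR, PB, QM, RW, WD, XM
Level 2: EA, EF, JS, PC, PR, RK, SH, XU
Level 3: LL
XU first appears at level 2.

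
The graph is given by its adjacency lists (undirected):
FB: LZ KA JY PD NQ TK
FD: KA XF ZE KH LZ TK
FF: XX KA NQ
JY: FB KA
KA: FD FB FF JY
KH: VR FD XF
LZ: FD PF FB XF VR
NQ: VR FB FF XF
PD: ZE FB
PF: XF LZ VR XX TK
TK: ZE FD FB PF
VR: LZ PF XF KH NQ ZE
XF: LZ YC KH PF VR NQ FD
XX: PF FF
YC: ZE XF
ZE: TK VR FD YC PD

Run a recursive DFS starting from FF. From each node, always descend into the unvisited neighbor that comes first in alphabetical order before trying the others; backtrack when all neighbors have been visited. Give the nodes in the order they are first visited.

Visit FF
FF → KA
KA → FB
FB → JY
FB → LZ
LZ → FD
FD → KH
KH → VR
VR → NQ
NQ → XF
XF → PF
PF → TK
TK → ZE
ZE → PD
ZE → YC
PF → XX

FF, KA, FB, JY, LZ, FD, KH, VR, NQ, XF, PF, TK, ZE, PD, YC, XX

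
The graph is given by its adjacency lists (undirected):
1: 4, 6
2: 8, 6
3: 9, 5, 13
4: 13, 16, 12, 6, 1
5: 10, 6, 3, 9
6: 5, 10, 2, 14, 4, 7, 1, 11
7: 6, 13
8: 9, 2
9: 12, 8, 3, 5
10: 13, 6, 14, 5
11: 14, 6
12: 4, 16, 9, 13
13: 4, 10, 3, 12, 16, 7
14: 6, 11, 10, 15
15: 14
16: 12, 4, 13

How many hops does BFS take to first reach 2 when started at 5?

2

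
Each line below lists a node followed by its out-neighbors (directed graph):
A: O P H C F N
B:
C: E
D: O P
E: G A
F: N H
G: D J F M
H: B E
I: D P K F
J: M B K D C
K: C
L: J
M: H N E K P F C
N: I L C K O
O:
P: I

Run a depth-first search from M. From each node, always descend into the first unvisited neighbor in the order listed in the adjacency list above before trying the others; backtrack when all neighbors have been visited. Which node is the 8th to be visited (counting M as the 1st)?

Visit M
M → H
H → B
H → E
E → G
G → D
D → O
D → P
P → I
I → K
K → C
I → F
F → N
N → L
L → J
E → A

Visit order: M, H, B, E, G, D, O, P, I, K, C, F, N, L, J, A

P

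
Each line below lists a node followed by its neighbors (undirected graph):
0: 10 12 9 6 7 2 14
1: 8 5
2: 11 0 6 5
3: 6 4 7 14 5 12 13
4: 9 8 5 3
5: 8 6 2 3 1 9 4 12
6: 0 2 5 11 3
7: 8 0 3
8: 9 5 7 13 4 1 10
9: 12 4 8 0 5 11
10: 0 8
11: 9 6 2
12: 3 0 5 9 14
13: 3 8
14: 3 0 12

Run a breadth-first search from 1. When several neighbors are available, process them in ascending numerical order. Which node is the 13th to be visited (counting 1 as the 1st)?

Visit 1; enqueue 5, 8 → queue [5, 8]
Visit 5; enqueue 2, 3, 4, 6, 9, 12 → queue [8, 2, 3, 4, 6, 9, 12]
Visit 8; enqueue 7, 10, 13 → queue [2, 3, 4, 6, 9, 12, 7, 10, 13]
Visit 2; enqueue 0, 11 → queue [3, 4, 6, 9, 12, 7, 10, 13, 0, 11]
Visit 3; enqueue 14 → queue [4, 6, 9, 12, 7, 10, 13, 0, 11, 14]
Visit 4 → queue [6, 9, 12, 7, 10, 13, 0, 11, 14]
Visit 6 → queue [9, 12, 7, 10, 13, 0, 11, 14]
Visit 9 → queue [12, 7, 10, 13, 0, 11, 14]
Visit 12 → queue [7, 10, 13, 0, 11, 14]
Visit 7 → queue [10, 13, 0, 11, 14]
Visit 10 → queue [13, 0, 11, 14]
Visit 13 → queue [0, 11, 14]
Visit 0 → queue [11, 14]
Visit 11 → queue [14]
Visit 14 → queue []

Visit order: 1, 5, 8, 2, 3, 4, 6, 9, 12, 7, 10, 13, 0, 11, 14

0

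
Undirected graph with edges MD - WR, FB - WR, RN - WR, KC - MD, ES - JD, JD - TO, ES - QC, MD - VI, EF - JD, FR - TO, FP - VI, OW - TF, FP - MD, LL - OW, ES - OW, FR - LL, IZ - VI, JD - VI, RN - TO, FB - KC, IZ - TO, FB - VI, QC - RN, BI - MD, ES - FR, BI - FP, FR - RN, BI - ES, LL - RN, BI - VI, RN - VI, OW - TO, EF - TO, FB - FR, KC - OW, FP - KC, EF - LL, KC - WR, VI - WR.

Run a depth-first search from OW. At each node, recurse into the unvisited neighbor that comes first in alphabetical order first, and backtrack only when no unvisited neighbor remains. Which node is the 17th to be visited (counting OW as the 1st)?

QC

Visit OW
OW → ES
ES → BI
BI → FP
FP → KC
KC → FB
FB → FR
FR → LL
LL → EF
EF → JD
JD → TO
TO → IZ
IZ → VI
VI → MD
MD → WR
WR → RN
RN → QC
OW → TF

Visit order: OW, ES, BI, FP, KC, FB, FR, LL, EF, JD, TO, IZ, VI, MD, WR, RN, QC, TF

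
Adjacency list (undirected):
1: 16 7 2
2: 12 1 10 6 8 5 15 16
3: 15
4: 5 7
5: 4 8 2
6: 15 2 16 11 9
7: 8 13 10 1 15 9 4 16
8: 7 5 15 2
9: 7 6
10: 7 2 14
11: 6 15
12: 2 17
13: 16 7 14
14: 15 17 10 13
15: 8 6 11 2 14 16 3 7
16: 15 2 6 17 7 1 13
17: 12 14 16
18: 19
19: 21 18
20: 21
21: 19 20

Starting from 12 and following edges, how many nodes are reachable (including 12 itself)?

BFS from 12 visits: 12, 17, 2, 16, 14, 15, 10, 8, 6, 5, 1, 13, 7, 11, 3, 9, 4
Reachable nodes: 17 of 21 total.

17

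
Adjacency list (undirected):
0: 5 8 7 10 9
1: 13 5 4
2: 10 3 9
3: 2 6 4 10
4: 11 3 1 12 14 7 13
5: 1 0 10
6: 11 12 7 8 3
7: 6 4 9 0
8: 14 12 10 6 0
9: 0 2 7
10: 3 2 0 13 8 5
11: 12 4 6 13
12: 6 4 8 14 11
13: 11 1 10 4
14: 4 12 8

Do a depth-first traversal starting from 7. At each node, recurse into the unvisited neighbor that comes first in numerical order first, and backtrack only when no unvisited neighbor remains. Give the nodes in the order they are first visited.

Visit 7
7 → 0
0 → 5
5 → 1
1 → 4
4 → 3
3 → 2
2 → 9
2 → 10
10 → 8
8 → 6
6 → 11
11 → 12
12 → 14
11 → 13

7 → 0 → 5 → 1 → 4 → 3 → 2 → 9 → 10 → 8 → 6 → 11 → 12 → 14 → 13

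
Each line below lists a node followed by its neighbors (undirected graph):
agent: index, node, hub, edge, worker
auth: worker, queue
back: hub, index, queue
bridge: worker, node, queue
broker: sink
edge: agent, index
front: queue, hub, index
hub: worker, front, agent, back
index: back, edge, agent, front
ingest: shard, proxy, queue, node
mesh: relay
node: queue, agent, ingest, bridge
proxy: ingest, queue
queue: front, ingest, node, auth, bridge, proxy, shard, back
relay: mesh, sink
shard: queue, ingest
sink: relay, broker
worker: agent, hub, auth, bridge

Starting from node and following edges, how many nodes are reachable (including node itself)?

14

BFS from node visits: node, queue, agent, ingest, bridge, front, auth, proxy, shard, back, index, hub, edge, worker
Reachable nodes: 14 of 18 total.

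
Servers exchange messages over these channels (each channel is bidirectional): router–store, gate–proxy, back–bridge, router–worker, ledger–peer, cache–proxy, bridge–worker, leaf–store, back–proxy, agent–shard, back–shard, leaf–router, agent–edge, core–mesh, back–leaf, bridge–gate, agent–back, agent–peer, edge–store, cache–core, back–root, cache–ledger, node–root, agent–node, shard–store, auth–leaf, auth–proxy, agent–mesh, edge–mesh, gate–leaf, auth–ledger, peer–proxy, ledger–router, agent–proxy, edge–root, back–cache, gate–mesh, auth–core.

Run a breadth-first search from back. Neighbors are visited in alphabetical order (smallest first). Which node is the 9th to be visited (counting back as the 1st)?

edge

Visit back; enqueue agent, bridge, cache, leaf, proxy, root, shard → queue [agent, bridge, cache, leaf, proxy, root, shard]
Visit agent; enqueue edge, mesh, node, peer → queue [bridge, cache, leaf, proxy, root, shard, edge, mesh, node, peer]
Visit bridge; enqueue gate, worker → queue [cache, leaf, proxy, root, shard, edge, mesh, node, peer, gate, worker]
Visit cache; enqueue core, ledger → queue [leaf, proxy, root, shard, edge, mesh, node, peer, gate, worker, core, ledger]
Visit leaf; enqueue auth, router, store → queue [proxy, root, shard, edge, mesh, node, peer, gate, worker, core, ledger, auth, router, store]
Visit proxy → queue [root, shard, edge, mesh, node, peer, gate, worker, core, ledger, auth, router, store]
Visit root → queue [shard, edge, mesh, node, peer, gate, worker, core, ledger, auth, router, store]
Visit shard → queue [edge, mesh, node, peer, gate, worker, core, ledger, auth, router, store]
Visit edge → queue [mesh, node, peer, gate, worker, core, ledger, auth, router, store]
Visit mesh → queue [node, peer, gate, worker, core, ledger, auth, router, store]
Visit node → queue [peer, gate, worker, core, ledger, auth, router, store]
Visit peer → queue [gate, worker, core, ledger, auth, router, store]
Visit gate → queue [worker, core, ledger, auth, router, store]
Visit worker → queue [core, ledger, auth, router, store]
Visit core → queue [ledger, auth, router, store]
Visit ledger → queue [auth, router, store]
Visit auth → queue [router, store]
Visit router → queue [store]
Visit store → queue []

Visit order: back, agent, bridge, cache, leaf, proxy, root, shard, edge, mesh, node, peer, gate, worker, core, ledger, auth, router, store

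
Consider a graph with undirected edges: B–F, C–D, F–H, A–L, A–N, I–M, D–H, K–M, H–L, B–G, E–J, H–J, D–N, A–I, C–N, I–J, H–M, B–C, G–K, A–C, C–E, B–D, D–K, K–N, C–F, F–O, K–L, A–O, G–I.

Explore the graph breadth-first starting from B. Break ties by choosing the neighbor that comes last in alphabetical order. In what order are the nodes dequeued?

B G F D C K I O H N E A M L J

Visit B; enqueue G, F, D, C → queue [G, F, D, C]
Visit G; enqueue K, I → queue [F, D, C, K, I]
Visit F; enqueue O, H → queue [D, C, K, I, O, H]
Visit D; enqueue N → queue [C, K, I, O, H, N]
Visit C; enqueue E, A → queue [K, I, O, H, N, E, A]
Visit K; enqueue M, L → queue [I, O, H, N, E, A, M, L]
Visit I; enqueue J → queue [O, H, N, E, A, M, L, J]
Visit O → queue [H, N, E, A, M, L, J]
Visit H → queue [N, E, A, M, L, J]
Visit N → queue [E, A, M, L, J]
Visit E → queue [A, M, L, J]
Visit A → queue [M, L, J]
Visit M → queue [L, J]
Visit L → queue [J]
Visit J → queue []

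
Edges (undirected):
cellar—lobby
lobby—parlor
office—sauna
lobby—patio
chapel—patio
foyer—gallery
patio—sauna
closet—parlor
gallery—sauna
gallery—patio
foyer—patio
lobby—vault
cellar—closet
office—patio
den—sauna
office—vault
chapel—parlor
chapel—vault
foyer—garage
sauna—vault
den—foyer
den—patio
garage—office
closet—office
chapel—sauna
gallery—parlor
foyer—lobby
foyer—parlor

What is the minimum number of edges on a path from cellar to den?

Level 0: cellar
Level 1: closet, lobby
Level 2: foyer, office, parlor, patio, vault
Level 3: chapel, den, gallery, garage, sauna
den first appears at level 3.

3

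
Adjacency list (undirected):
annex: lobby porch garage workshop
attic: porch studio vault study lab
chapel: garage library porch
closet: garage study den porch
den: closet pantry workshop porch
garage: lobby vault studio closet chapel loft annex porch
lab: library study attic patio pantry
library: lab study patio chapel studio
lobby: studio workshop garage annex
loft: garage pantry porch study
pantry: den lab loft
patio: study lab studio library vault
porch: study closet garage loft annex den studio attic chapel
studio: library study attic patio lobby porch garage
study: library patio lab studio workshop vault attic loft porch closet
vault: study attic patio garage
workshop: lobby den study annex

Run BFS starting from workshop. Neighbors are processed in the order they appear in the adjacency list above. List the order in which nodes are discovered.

workshop, lobby, den, study, annex, studio, garage, closet, pantry, porch, library, patio, lab, vault, attic, loft, chapel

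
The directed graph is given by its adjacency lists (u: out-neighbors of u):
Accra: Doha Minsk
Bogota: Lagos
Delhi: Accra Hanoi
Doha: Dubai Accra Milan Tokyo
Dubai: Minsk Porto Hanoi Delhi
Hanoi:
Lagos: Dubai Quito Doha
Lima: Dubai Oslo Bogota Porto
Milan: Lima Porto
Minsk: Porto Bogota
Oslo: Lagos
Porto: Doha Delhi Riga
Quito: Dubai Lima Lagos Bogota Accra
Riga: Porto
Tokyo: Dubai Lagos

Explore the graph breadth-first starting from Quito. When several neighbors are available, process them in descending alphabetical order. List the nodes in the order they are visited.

Quito Lima Lagos Dubai Bogota Accra Porto Oslo Doha Minsk Hanoi Delhi Riga Tokyo Milan

Visit Quito; enqueue Lima, Lagos, Dubai, Bogota, Accra → queue [Lima, Lagos, Dubai, Bogota, Accra]
Visit Lima; enqueue Porto, Oslo → queue [Lagos, Dubai, Bogota, Accra, Porto, Oslo]
Visit Lagos; enqueue Doha → queue [Dubai, Bogota, Accra, Porto, Oslo, Doha]
Visit Dubai; enqueue Minsk, Hanoi, Delhi → queue [Bogota, Accra, Porto, Oslo, Doha, Minsk, Hanoi, Delhi]
Visit Bogota → queue [Accra, Porto, Oslo, Doha, Minsk, Hanoi, Delhi]
Visit Accra → queue [Porto, Oslo, Doha, Minsk, Hanoi, Delhi]
Visit Porto; enqueue Riga → queue [Oslo, Doha, Minsk, Hanoi, Delhi, Riga]
Visit Oslo → queue [Doha, Minsk, Hanoi, Delhi, Riga]
Visit Doha; enqueue Tokyo, Milan → queue [Minsk, Hanoi, Delhi, Riga, Tokyo, Milan]
Visit Minsk → queue [Hanoi, Delhi, Riga, Tokyo, Milan]
Visit Hanoi → queue [Delhi, Riga, Tokyo, Milan]
Visit Delhi → queue [Riga, Tokyo, Milan]
Visit Riga → queue [Tokyo, Milan]
Visit Tokyo → queue [Milan]
Visit Milan → queue []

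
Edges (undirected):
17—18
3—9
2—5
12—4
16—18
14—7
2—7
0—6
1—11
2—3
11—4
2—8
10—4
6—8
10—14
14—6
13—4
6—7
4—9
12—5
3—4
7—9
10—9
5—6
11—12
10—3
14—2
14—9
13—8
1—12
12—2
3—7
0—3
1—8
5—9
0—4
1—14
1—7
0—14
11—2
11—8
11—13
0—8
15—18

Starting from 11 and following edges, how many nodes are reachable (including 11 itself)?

BFS from 11 visits: 11, 13, 12, 8, 4, 2, 1, 5, 6, 0, 10, 9, 3, 14, 7
Reachable nodes: 15 of 19 total.

15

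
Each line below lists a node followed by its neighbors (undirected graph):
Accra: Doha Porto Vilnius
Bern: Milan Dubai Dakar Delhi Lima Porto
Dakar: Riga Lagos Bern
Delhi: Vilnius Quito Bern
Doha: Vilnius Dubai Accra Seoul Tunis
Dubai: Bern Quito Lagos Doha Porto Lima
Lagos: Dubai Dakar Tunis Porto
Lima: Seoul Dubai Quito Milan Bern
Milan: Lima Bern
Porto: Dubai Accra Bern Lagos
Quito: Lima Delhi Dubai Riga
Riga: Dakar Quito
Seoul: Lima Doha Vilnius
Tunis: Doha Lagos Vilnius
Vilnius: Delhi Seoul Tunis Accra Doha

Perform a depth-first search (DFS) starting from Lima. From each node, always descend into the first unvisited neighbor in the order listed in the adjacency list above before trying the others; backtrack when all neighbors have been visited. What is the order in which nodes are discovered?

Lima -> Seoul -> Doha -> Vilnius -> Delhi -> Quito -> Dubai -> Bern -> Milan -> Dakar -> Riga -> Lagos -> Tunis -> Porto -> Accra

Visit Lima
Lima → Seoul
Seoul → Doha
Doha → Vilnius
Vilnius → Delhi
Delhi → Quito
Quito → Dubai
Dubai → Bern
Bern → Milan
Bern → Dakar
Dakar → Riga
Dakar → Lagos
Lagos → Tunis
Lagos → Porto
Porto → Accra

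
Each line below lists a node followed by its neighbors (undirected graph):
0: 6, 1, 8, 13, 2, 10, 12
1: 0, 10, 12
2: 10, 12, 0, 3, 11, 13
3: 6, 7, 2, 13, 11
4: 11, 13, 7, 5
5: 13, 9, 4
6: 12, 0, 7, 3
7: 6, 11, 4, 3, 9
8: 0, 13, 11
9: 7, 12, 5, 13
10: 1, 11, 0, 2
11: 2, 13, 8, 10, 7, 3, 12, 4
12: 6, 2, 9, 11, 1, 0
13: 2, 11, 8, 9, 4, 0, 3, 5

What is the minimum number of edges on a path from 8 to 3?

Level 0: 8
Level 1: 0, 11, 13
Level 2: 1, 2, 3, 4, 5, 6, 7, 9, 10, 12
3 first appears at level 2.

2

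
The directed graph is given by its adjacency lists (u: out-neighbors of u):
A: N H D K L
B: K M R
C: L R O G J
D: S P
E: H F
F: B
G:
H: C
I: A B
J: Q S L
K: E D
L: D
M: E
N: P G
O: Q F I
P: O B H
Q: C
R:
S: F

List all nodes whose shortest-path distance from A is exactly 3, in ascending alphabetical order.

Level 0: A
Level 1: D, H, K, L, N
Level 2: C, E, G, P, S
Level 3: B, F, J, O, R
Level 4: I, M, Q

B, F, J, O, R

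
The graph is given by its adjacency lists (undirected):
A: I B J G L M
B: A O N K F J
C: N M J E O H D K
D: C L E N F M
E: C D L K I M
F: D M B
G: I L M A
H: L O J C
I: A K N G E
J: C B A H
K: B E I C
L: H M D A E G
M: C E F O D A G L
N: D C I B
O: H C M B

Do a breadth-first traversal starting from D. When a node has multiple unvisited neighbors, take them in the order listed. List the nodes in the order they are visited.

D, C, L, E, N, F, M, J, O, H, K, A, G, I, B

Visit D; enqueue C, L, E, N, F, M → queue [C, L, E, N, F, M]
Visit C; enqueue J, O, H, K → queue [L, E, N, F, M, J, O, H, K]
Visit L; enqueue A, G → queue [E, N, F, M, J, O, H, K, A, G]
Visit E; enqueue I → queue [N, F, M, J, O, H, K, A, G, I]
Visit N; enqueue B → queue [F, M, J, O, H, K, A, G, I, B]
Visit F → queue [M, J, O, H, K, A, G, I, B]
Visit M → queue [J, O, H, K, A, G, I, B]
Visit J → queue [O, H, K, A, G, I, B]
Visit O → queue [H, K, A, G, I, B]
Visit H → queue [K, A, G, I, B]
Visit K → queue [A, G, I, B]
Visit A → queue [G, I, B]
Visit G → queue [I, B]
Visit I → queue [B]
Visit B → queue []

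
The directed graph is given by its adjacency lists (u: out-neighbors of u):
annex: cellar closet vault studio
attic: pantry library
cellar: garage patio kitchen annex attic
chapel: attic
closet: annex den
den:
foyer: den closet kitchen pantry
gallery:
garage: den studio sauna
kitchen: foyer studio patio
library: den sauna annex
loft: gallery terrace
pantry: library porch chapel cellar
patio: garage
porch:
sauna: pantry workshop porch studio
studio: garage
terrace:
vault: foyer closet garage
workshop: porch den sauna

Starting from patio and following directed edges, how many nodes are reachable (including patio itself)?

BFS from patio visits: patio, garage, den, studio, sauna, pantry, workshop, porch, library, chapel, cellar, annex, attic, kitchen, closet, vault, foyer
Reachable nodes: 17 of 20 total.

17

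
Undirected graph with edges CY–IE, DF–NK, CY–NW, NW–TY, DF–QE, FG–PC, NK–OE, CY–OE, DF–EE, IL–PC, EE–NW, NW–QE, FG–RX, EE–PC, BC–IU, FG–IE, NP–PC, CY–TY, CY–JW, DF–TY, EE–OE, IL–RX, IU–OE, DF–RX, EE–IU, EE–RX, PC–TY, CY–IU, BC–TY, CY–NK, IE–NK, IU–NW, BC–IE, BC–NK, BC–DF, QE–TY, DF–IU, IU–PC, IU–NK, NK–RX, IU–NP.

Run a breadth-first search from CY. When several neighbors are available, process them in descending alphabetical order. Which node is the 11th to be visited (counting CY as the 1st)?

Visit CY; enqueue TY, OE, NW, NK, JW, IU, IE → queue [TY, OE, NW, NK, JW, IU, IE]
Visit TY; enqueue QE, PC, DF, BC → queue [OE, NW, NK, JW, IU, IE, QE, PC, DF, BC]
Visit OE; enqueue EE → queue [NW, NK, JW, IU, IE, QE, PC, DF, BC, EE]
Visit NW → queue [NK, JW, IU, IE, QE, PC, DF, BC, EE]
Visit NK; enqueue RX → queue [JW, IU, IE, QE, PC, DF, BC, EE, RX]
Visit JW → queue [IU, IE, QE, PC, DF, BC, EE, RX]
Visit IU; enqueue NP → queue [IE, QE, PC, DF, BC, EE, RX, NP]
Visit IE; enqueue FG → queue [QE, PC, DF, BC, EE, RX, NP, FG]
Visit QE → queue [PC, DF, BC, EE, RX, NP, FG]
Visit PC; enqueue IL → queue [DF, BC, EE, RX, NP, FG, IL]
Visit DF → queue [BC, EE, RX, NP, FG, IL]
Visit BC → queue [EE, RX, NP, FG, IL]
Visit EE → queue [RX, NP, FG, IL]
Visit RX → queue [NP, FG, IL]
Visit NP → queue [FG, IL]
Visit FG → queue [IL]
Visit IL → queue []

Visit order: CY, TY, OE, NW, NK, JW, IU, IE, QE, PC, DF, BC, EE, RX, NP, FG, IL

DF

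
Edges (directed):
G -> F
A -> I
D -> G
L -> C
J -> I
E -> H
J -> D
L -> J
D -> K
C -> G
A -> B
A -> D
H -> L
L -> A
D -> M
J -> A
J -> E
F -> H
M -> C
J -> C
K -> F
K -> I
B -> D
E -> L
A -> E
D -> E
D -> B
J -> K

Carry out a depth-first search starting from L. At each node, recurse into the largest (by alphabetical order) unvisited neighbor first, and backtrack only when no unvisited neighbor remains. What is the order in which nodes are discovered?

Visit L
L → J
J → K
K → I
K → F
F → H
J → E
J → D
D → M
M → C
C → G
D → B
J → A

L -> J -> K -> I -> F -> H -> E -> D -> M -> C -> G -> B -> A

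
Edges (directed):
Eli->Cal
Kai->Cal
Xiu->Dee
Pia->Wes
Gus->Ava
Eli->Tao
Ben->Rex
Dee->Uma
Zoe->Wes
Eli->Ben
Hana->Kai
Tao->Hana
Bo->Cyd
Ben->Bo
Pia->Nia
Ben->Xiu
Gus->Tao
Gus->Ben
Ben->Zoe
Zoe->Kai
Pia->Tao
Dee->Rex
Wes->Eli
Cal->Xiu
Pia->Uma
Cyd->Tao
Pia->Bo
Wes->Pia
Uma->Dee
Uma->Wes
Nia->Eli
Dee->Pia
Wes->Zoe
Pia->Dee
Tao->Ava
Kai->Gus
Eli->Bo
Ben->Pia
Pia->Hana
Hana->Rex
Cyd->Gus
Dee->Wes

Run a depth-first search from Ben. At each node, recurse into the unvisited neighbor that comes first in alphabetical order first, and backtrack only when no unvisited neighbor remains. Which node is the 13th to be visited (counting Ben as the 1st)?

Nia

Visit Ben
Ben → Bo
Bo → Cyd
Cyd → Gus
Gus → Ava
Gus → Tao
Tao → Hana
Hana → Kai
Kai → Cal
Cal → Xiu
Xiu → Dee
Dee → Pia
Pia → Nia
Nia → Eli
Pia → Uma
Uma → Wes
Wes → Zoe
Dee → Rex

Visit order: Ben, Bo, Cyd, Gus, Ava, Tao, Hana, Kai, Cal, Xiu, Dee, Pia, Nia, Eli, Uma, Wes, Zoe, Rex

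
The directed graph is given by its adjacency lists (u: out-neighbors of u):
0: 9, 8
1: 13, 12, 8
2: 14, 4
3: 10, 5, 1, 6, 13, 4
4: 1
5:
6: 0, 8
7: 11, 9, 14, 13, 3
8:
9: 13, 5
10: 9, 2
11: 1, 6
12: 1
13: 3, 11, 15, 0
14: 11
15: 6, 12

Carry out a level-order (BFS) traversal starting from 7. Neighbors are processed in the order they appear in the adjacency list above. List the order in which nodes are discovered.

7 → 11 → 9 → 14 → 13 → 3 → 1 → 6 → 5 → 15 → 0 → 10 → 4 → 12 → 8 → 2

Visit 7; enqueue 11, 9, 14, 13, 3 → queue [11, 9, 14, 13, 3]
Visit 11; enqueue 1, 6 → queue [9, 14, 13, 3, 1, 6]
Visit 9; enqueue 5 → queue [14, 13, 3, 1, 6, 5]
Visit 14 → queue [13, 3, 1, 6, 5]
Visit 13; enqueue 15, 0 → queue [3, 1, 6, 5, 15, 0]
Visit 3; enqueue 10, 4 → queue [1, 6, 5, 15, 0, 10, 4]
Visit 1; enqueue 12, 8 → queue [6, 5, 15, 0, 10, 4, 12, 8]
Visit 6 → queue [5, 15, 0, 10, 4, 12, 8]
Visit 5 → queue [15, 0, 10, 4, 12, 8]
Visit 15 → queue [0, 10, 4, 12, 8]
Visit 0 → queue [10, 4, 12, 8]
Visit 10; enqueue 2 → queue [4, 12, 8, 2]
Visit 4 → queue [12, 8, 2]
Visit 12 → queue [8, 2]
Visit 8 → queue [2]
Visit 2 → queue []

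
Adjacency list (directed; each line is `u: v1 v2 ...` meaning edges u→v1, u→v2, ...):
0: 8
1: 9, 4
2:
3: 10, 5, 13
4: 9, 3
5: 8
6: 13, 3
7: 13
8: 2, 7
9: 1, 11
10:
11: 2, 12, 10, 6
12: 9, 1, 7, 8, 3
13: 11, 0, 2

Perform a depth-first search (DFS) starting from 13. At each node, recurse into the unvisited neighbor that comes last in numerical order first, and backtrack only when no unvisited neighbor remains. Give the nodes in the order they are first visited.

Visit 13
13 → 11
11 → 12
12 → 9
9 → 1
1 → 4
4 → 3
3 → 10
3 → 5
5 → 8
8 → 7
8 → 2
11 → 6
13 → 0

13 -> 11 -> 12 -> 9 -> 1 -> 4 -> 3 -> 10 -> 5 -> 8 -> 7 -> 2 -> 6 -> 0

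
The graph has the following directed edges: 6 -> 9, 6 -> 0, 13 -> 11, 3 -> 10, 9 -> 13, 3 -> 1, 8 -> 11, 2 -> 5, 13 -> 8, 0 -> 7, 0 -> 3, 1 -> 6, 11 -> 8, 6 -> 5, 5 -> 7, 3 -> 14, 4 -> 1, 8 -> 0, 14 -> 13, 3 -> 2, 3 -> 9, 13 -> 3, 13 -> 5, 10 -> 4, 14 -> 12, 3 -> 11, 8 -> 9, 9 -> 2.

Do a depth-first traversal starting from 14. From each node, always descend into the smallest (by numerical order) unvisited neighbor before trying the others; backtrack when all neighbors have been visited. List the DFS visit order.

14, 12, 13, 3, 1, 6, 0, 7, 5, 9, 2, 10, 4, 11, 8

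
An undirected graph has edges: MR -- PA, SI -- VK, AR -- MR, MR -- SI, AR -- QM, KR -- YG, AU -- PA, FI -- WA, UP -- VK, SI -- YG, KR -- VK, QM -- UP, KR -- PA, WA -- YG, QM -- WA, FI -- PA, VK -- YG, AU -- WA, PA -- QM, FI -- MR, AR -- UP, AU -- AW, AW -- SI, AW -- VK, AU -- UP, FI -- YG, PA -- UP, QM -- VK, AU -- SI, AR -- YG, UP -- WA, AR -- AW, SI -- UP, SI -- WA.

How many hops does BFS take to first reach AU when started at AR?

2

Level 0: AR
Level 1: AW, MR, QM, UP, YG
Level 2: AU, FI, KR, PA, SI, VK, WA
AU first appears at level 2.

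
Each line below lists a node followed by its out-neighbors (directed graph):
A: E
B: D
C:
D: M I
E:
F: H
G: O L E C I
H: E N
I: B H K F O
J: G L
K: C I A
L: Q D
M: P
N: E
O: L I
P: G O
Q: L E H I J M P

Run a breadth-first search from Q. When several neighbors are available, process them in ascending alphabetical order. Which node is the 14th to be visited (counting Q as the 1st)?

Visit Q; enqueue E, H, I, J, L, M, P → queue [E, H, I, J, L, M, P]
Visit E → queue [H, I, J, L, M, P]
Visit H; enqueue N → queue [I, J, L, M, P, N]
Visit I; enqueue B, F, K, O → queue [J, L, M, P, N, B, F, K, O]
Visit J; enqueue G → queue [L, M, P, N, B, F, K, O, G]
Visit L; enqueue D → queue [M, P, N, B, F, K, O, G, D]
Visit M → queue [P, N, B, F, K, O, G, D]
Visit P → queue [N, B, F, K, O, G, D]
Visit N → queue [B, F, K, O, G, D]
Visit B → queue [F, K, O, G, D]
Visit F → queue [K, O, G, D]
Visit K; enqueue A, C → queue [O, G, D, A, C]
Visit O → queue [G, D, A, C]
Visit G → queue [D, A, C]
Visit D → queue [A, C]
Visit A → queue [C]
Visit C → queue []

Visit order: Q, E, H, I, J, L, M, P, N, B, F, K, O, G, D, A, C

G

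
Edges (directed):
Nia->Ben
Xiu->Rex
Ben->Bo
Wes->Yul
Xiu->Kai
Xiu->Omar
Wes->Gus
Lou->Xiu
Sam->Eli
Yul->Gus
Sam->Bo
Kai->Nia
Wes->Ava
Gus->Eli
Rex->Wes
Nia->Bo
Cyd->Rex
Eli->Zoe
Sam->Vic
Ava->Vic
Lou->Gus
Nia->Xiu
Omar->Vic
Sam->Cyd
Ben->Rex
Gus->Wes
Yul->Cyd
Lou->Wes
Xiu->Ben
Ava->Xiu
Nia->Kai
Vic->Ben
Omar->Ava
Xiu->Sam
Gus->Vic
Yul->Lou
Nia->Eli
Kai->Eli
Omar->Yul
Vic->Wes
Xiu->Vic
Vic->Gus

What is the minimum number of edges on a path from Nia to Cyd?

3

Level 0: Nia
Level 1: Ben, Bo, Eli, Kai, Xiu
Level 2: Omar, Rex, Sam, Vic, Zoe
Level 3: Ava, Cyd, Gus, Wes, Yul
Level 4: Lou
Cyd first appears at level 3.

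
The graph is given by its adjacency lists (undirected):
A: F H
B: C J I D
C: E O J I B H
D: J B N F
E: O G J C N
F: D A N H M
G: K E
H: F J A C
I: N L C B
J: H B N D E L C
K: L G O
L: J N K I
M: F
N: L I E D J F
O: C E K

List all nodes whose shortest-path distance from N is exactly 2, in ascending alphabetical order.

A, B, C, G, H, K, M, O

Level 0: N
Level 1: D, E, F, I, J, L
Level 2: A, B, C, G, H, K, M, O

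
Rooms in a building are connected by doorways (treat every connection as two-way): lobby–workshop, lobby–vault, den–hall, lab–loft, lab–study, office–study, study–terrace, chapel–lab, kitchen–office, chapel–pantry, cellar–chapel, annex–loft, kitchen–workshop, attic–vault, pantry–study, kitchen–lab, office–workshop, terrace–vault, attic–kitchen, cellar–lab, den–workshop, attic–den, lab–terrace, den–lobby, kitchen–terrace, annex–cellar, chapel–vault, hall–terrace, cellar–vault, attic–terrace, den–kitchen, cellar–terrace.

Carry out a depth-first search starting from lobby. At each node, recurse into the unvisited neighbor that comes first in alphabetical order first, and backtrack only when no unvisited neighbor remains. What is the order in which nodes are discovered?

Visit lobby
lobby → den
den → attic
attic → kitchen
kitchen → lab
lab → cellar
cellar → annex
annex → loft
cellar → chapel
chapel → pantry
pantry → study
study → office
office → workshop
study → terrace
terrace → hall
terrace → vault

lobby, den, attic, kitchen, lab, cellar, annex, loft, chapel, pantry, study, office, workshop, terrace, hall, vault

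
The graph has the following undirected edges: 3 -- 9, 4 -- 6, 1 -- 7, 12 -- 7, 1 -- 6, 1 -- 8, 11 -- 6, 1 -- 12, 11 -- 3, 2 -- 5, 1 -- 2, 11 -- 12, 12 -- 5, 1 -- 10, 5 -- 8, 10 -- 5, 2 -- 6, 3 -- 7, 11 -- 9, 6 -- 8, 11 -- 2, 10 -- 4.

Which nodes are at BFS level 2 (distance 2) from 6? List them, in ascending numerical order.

3, 5, 7, 9, 10, 12

Level 0: 6
Level 1: 1, 2, 4, 8, 11
Level 2: 3, 5, 7, 9, 10, 12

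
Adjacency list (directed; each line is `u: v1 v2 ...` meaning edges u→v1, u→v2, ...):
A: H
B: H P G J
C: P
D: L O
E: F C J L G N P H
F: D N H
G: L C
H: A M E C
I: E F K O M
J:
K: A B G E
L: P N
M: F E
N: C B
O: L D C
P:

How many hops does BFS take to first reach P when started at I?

Level 0: I
Level 1: E, F, K, M, O
Level 2: A, B, C, D, G, H, J, L, N, P
P first appears at level 2.

2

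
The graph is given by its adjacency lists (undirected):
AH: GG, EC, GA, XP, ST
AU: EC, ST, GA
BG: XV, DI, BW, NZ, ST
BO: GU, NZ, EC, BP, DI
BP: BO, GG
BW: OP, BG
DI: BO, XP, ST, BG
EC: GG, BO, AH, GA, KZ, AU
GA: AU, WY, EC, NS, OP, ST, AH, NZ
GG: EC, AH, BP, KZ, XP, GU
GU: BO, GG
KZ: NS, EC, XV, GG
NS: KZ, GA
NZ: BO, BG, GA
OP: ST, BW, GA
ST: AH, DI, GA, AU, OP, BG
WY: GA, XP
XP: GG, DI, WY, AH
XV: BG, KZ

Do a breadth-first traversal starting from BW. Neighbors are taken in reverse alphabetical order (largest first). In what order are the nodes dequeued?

Visit BW; enqueue OP, BG → queue [OP, BG]
Visit OP; enqueue ST, GA → queue [BG, ST, GA]
Visit BG; enqueue XV, NZ, DI → queue [ST, GA, XV, NZ, DI]
Visit ST; enqueue AU, AH → queue [GA, XV, NZ, DI, AU, AH]
Visit GA; enqueue WY, NS, EC → queue [XV, NZ, DI, AU, AH, WY, NS, EC]
Visit XV; enqueue KZ → queue [NZ, DI, AU, AH, WY, NS, EC, KZ]
Visit NZ; enqueue BO → queue [DI, AU, AH, WY, NS, EC, KZ, BO]
Visit DI; enqueue XP → queue [AU, AH, WY, NS, EC, KZ, BO, XP]
Visit AU → queue [AH, WY, NS, EC, KZ, BO, XP]
Visit AH; enqueue GG → queue [WY, NS, EC, KZ, BO, XP, GG]
Visit WY → queue [NS, EC, KZ, BO, XP, GG]
Visit NS → queue [EC, KZ, BO, XP, GG]
Visit EC → queue [KZ, BO, XP, GG]
Visit KZ → queue [BO, XP, GG]
Visit BO; enqueue GU, BP → queue [XP, GG, GU, BP]
Visit XP → queue [GG, GU, BP]
Visit GG → queue [GU, BP]
Visit GU → queue [BP]
Visit BP → queue []

BW → OP → BG → ST → GA → XV → NZ → DI → AU → AH → WY → NS → EC → KZ → BO → XP → GG → GU → BP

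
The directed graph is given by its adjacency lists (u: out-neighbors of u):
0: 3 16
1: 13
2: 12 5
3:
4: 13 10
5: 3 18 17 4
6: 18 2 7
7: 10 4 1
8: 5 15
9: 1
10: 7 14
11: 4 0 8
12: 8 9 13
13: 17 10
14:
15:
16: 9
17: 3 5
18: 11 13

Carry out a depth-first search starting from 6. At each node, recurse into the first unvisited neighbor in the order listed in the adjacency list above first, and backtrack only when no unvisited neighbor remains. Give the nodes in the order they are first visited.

6 18 11 4 13 17 3 5 10 7 1 14 0 16 9 8 15 2 12

Visit 6
6 → 18
18 → 11
11 → 4
4 → 13
13 → 17
17 → 3
17 → 5
13 → 10
10 → 7
7 → 1
10 → 14
11 → 0
0 → 16
16 → 9
11 → 8
8 → 15
6 → 2
2 → 12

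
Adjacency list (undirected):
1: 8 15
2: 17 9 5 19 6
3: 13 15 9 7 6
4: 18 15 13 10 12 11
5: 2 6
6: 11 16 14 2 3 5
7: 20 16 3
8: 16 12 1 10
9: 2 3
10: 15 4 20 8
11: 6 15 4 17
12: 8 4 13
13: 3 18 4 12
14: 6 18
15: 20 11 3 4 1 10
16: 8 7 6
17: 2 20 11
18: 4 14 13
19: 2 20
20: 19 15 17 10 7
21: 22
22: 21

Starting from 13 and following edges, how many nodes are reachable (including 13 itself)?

20

BFS from 13 visits: 13, 3, 4, 12, 18, 6, 7, 9, 15, 10, 11, 8, 14, 2, 5, 16, 20, 1, 17, 19
Reachable nodes: 20 of 22 total.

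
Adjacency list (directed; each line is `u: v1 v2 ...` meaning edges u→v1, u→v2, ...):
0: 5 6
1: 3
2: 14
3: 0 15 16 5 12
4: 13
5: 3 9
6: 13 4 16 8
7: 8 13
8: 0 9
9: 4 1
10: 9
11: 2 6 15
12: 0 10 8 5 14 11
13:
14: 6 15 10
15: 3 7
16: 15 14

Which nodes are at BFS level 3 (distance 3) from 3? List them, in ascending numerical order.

1, 2, 4, 13

Level 0: 3
Level 1: 0, 5, 12, 15, 16
Level 2: 6, 7, 8, 9, 10, 11, 14
Level 3: 1, 2, 4, 13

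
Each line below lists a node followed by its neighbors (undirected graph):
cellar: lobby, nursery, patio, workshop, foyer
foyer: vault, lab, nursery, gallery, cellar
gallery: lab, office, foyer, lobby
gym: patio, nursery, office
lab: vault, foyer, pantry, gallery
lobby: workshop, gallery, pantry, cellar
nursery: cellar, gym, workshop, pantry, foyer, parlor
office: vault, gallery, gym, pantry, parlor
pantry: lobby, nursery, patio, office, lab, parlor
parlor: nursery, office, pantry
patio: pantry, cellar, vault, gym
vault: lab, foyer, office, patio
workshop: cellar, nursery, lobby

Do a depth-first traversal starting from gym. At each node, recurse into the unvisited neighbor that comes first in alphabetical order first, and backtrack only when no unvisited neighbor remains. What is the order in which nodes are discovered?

gym → nursery → cellar → foyer → gallery → lab → pantry → lobby → workshop → office → parlor → vault → patio

Visit gym
gym → nursery
nursery → cellar
cellar → foyer
foyer → gallery
gallery → lab
lab → pantry
pantry → lobby
lobby → workshop
pantry → office
office → parlor
office → vault
vault → patio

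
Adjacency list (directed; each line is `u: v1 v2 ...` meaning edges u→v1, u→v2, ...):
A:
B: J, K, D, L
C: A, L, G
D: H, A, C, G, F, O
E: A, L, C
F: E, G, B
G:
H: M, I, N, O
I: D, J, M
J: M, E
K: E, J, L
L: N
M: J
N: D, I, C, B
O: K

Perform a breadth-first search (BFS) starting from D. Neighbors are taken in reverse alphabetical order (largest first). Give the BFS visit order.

D, O, H, G, F, C, A, K, N, M, I, E, B, L, J

Visit D; enqueue O, H, G, F, C, A → queue [O, H, G, F, C, A]
Visit O; enqueue K → queue [H, G, F, C, A, K]
Visit H; enqueue N, M, I → queue [G, F, C, A, K, N, M, I]
Visit G → queue [F, C, A, K, N, M, I]
Visit F; enqueue E, B → queue [C, A, K, N, M, I, E, B]
Visit C; enqueue L → queue [A, K, N, M, I, E, B, L]
Visit A → queue [K, N, M, I, E, B, L]
Visit K; enqueue J → queue [N, M, I, E, B, L, J]
Visit N → queue [M, I, E, B, L, J]
Visit M → queue [I, E, B, L, J]
Visit I → queue [E, B, L, J]
Visit E → queue [B, L, J]
Visit B → queue [L, J]
Visit L → queue [J]
Visit J → queue []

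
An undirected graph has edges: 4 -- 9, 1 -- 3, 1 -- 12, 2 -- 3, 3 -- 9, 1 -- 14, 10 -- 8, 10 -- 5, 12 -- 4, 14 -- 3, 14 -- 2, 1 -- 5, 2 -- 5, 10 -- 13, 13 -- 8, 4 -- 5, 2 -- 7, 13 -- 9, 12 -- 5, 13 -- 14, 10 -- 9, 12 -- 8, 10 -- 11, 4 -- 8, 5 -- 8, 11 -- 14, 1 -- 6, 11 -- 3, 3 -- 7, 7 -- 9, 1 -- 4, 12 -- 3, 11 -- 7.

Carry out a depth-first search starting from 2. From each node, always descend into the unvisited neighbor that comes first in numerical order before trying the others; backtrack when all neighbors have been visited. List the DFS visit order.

2 → 3 → 1 → 4 → 5 → 8 → 10 → 9 → 7 → 11 → 14 → 13 → 12 → 6

Visit 2
2 → 3
3 → 1
1 → 4
4 → 5
5 → 8
8 → 10
10 → 9
9 → 7
7 → 11
11 → 14
14 → 13
8 → 12
1 → 6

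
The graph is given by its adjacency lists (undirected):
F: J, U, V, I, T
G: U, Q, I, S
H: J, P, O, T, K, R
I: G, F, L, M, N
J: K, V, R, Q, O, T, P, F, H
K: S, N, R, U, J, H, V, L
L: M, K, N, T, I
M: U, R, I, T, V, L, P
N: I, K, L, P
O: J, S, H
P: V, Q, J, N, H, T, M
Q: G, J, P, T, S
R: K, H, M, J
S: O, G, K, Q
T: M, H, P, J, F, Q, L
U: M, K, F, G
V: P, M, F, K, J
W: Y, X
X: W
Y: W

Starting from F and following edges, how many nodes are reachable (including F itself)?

BFS from F visits: F, J, U, V, I, T, K, R, Q, O, P, H, M, G, L, N, S
Reachable nodes: 17 of 20 total.

17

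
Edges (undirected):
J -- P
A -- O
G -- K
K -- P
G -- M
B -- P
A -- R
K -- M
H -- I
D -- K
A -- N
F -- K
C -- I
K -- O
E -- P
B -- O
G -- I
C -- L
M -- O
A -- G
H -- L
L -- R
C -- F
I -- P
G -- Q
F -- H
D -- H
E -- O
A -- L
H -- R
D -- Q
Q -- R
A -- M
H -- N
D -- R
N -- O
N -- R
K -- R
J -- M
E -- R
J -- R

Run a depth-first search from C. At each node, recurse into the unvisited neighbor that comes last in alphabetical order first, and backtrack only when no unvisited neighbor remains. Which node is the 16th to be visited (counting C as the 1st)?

E

Visit C
C → L
L → R
R → Q
Q → G
G → M
M → O
O → N
N → H
H → I
I → P
P → K
K → F
K → D
P → J
P → E
P → B
N → A

Visit order: C, L, R, Q, G, M, O, N, H, I, P, K, F, D, J, E, B, A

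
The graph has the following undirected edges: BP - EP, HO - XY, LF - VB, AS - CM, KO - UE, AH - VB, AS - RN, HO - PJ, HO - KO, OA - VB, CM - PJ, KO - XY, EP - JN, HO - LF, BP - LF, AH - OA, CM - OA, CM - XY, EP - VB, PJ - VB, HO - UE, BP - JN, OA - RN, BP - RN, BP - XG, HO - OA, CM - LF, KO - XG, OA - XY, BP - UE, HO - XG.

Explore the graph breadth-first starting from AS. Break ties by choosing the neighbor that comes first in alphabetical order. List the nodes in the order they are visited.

Visit AS; enqueue CM, RN → queue [CM, RN]
Visit CM; enqueue LF, OA, PJ, XY → queue [RN, LF, OA, PJ, XY]
Visit RN; enqueue BP → queue [LF, OA, PJ, XY, BP]
Visit LF; enqueue HO, VB → queue [OA, PJ, XY, BP, HO, VB]
Visit OA; enqueue AH → queue [PJ, XY, BP, HO, VB, AH]
Visit PJ → queue [XY, BP, HO, VB, AH]
Visit XY; enqueue KO → queue [BP, HO, VB, AH, KO]
Visit BP; enqueue EP, JN, UE, XG → queue [HO, VB, AH, KO, EP, JN, UE, XG]
Visit HO → queue [VB, AH, KO, EP, JN, UE, XG]
Visit VB → queue [AH, KO, EP, JN, UE, XG]
Visit AH → queue [KO, EP, JN, UE, XG]
Visit KO → queue [EP, JN, UE, XG]
Visit EP → queue [JN, UE, XG]
Visit JN → queue [UE, XG]
Visit UE → queue [XG]
Visit XG → queue []

AS, CM, RN, LF, OA, PJ, XY, BP, HO, VB, AH, KO, EP, JN, UE, XG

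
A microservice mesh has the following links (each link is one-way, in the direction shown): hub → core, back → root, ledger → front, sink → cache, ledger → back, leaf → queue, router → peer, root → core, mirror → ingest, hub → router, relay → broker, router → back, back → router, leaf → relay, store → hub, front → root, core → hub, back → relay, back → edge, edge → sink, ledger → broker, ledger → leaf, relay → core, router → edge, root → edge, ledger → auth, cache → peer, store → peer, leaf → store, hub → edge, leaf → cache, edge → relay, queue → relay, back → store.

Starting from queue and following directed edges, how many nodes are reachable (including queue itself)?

BFS from queue visits: queue, relay, broker, core, hub, edge, router, sink, back, peer, cache, root, store
Reachable nodes: 13 of 19 total.

13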